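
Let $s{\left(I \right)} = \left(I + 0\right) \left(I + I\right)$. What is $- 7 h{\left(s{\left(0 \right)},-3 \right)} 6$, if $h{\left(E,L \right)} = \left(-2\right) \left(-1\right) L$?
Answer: $252$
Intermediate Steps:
$s{\left(I \right)} = 2 I^{2}$ ($s{\left(I \right)} = I 2 I = 2 I^{2}$)
$h{\left(E,L \right)} = 2 L$
$- 7 h{\left(s{\left(0 \right)},-3 \right)} 6 = - 7 \cdot 2 \left(-3\right) 6 = \left(-7\right) \left(-6\right) 6 = 42 \cdot 6 = 252$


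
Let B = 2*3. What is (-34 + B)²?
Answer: 784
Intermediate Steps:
B = 6
(-34 + B)² = (-34 + 6)² = (-28)² = 784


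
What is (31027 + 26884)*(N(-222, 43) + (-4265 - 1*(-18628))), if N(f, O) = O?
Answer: 834265866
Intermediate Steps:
(31027 + 26884)*(N(-222, 43) + (-4265 - 1*(-18628))) = (31027 + 26884)*(43 + (-4265 - 1*(-18628))) = 57911*(43 + (-4265 + 18628)) = 57911*(43 + 14363) = 57911*14406 = 834265866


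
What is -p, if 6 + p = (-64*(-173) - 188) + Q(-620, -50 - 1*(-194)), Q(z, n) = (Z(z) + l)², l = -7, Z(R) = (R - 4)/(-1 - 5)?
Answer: -20287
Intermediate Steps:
Z(R) = ⅔ - R/6 (Z(R) = (-4 + R)/(-6) = (-4 + R)*(-⅙) = ⅔ - R/6)
Q(z, n) = (-19/3 - z/6)² (Q(z, n) = ((⅔ - z/6) - 7)² = (-19/3 - z/6)²)
p = 20287 (p = -6 + ((-64*(-173) - 188) + (38 - 620)²/36) = -6 + ((11072 - 188) + (1/36)*(-582)²) = -6 + (10884 + (1/36)*338724) = -6 + (10884 + 9409) = -6 + 20293 = 20287)
-p = -1*20287 = -20287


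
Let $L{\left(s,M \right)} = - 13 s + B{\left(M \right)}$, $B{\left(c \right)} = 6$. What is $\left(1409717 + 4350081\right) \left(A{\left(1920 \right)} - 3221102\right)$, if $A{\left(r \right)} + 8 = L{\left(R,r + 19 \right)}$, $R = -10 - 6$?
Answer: $-18551710339008$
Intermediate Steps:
$R = -16$ ($R = -10 - 6 = -16$)
$L{\left(s,M \right)} = 6 - 13 s$ ($L{\left(s,M \right)} = - 13 s + 6 = 6 - 13 s$)
$A{\left(r \right)} = 206$ ($A{\left(r \right)} = -8 + \left(6 - -208\right) = -8 + \left(6 + 208\right) = -8 + 214 = 206$)
$\left(1409717 + 4350081\right) \left(A{\left(1920 \right)} - 3221102\right) = \left(1409717 + 4350081\right) \left(206 - 3221102\right) = 5759798 \left(-3220896\right) = -18551710339008$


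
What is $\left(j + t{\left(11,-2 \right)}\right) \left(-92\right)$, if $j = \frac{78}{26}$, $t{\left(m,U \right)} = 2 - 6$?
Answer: $92$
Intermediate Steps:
$t{\left(m,U \right)} = -4$
$j = 3$ ($j = 78 \cdot \frac{1}{26} = 3$)
$\left(j + t{\left(11,-2 \right)}\right) \left(-92\right) = \left(3 - 4\right) \left(-92\right) = \left(-1\right) \left(-92\right) = 92$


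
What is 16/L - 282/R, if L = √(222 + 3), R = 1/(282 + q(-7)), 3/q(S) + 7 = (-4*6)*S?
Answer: -192060574/2415 ≈ -79528.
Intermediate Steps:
q(S) = 3/(-7 - 24*S) (q(S) = 3/(-7 + (-4*6)*S) = 3/(-7 - 24*S))
R = 161/45405 (R = 1/(282 - 3/(7 + 24*(-7))) = 1/(282 - 3/(7 - 168)) = 1/(282 - 3/(-161)) = 1/(282 - 3*(-1/161)) = 1/(282 + 3/161) = 1/(45405/161) = 161/45405 ≈ 0.0035459)
L = 15 (L = √225 = 15)
16/L - 282/R = 16/15 - 282/161/45405 = 16*(1/15) - 282*45405/161 = 16/15 - 12804210/161 = -192060574/2415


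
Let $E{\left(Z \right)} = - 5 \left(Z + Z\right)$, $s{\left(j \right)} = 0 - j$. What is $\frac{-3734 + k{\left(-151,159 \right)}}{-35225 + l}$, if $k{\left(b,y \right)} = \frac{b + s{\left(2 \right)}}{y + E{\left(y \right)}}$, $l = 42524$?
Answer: $- \frac{593689}{1160541} \approx -0.51156$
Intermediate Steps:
$s{\left(j \right)} = - j$
$E{\left(Z \right)} = - 10 Z$ ($E{\left(Z \right)} = - 5 \cdot 2 Z = - 10 Z$)
$k{\left(b,y \right)} = - \frac{-2 + b}{9 y}$ ($k{\left(b,y \right)} = \frac{b - 2}{y - 10 y} = \frac{b - 2}{\left(-9\right) y} = \left(-2 + b\right) \left(- \frac{1}{9 y}\right) = - \frac{-2 + b}{9 y}$)
$\frac{-3734 + k{\left(-151,159 \right)}}{-35225 + l} = \frac{-3734 + \frac{2 - -151}{9 \cdot 159}}{-35225 + 42524} = \frac{-3734 + \frac{1}{9} \cdot \frac{1}{159} \left(2 + 151\right)}{7299} = \left(-3734 + \frac{1}{9} \cdot \frac{1}{159} \cdot 153\right) \frac{1}{7299} = \left(-3734 + \frac{17}{159}\right) \frac{1}{7299} = \left(- \frac{593689}{159}\right) \frac{1}{7299} = - \frac{593689}{1160541}$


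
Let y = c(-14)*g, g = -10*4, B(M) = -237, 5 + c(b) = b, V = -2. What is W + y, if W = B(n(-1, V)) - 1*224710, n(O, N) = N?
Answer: -224187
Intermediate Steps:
c(b) = -5 + b
W = -224947 (W = -237 - 1*224710 = -237 - 224710 = -224947)
g = -40
y = 760 (y = (-5 - 14)*(-40) = -19*(-40) = 760)
W + y = -224947 + 760 = -224187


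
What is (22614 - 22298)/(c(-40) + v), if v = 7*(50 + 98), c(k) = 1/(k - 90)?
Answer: 41080/134679 ≈ 0.30502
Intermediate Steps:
c(k) = 1/(-90 + k)
v = 1036 (v = 7*148 = 1036)
(22614 - 22298)/(c(-40) + v) = (22614 - 22298)/(1/(-90 - 40) + 1036) = 316/(1/(-130) + 1036) = 316/(-1/130 + 1036) = 316/(134679/130) = 316*(130/134679) = 41080/134679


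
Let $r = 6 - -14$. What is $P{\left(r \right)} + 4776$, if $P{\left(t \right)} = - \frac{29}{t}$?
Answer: $\frac{95491}{20} \approx 4774.5$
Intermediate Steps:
$r = 20$ ($r = 6 + 14 = 20$)
$P{\left(r \right)} + 4776 = - \frac{29}{20} + 4776 = \frac{95491}{20}$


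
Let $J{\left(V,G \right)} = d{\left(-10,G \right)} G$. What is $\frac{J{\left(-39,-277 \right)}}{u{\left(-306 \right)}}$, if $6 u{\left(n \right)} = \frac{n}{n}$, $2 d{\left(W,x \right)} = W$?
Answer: $8310$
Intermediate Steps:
$d{\left(W,x \right)} = \frac{W}{2}$
$u{\left(n \right)} = \frac{1}{6}$ ($u{\left(n \right)} = \frac{n \frac{1}{n}}{6} = \frac{1}{6} \cdot 1 = \frac{1}{6}$)
$J{\left(V,G \right)} = - 5 G$ ($J{\left(V,G \right)} = \frac{1}{2} \left(-10\right) G = - 5 G$)
$\frac{J{\left(-39,-277 \right)}}{u{\left(-306 \right)}} = \left(-5\right) \left(-277\right) \frac{1}{\frac{1}{6}} = 1385 \cdot 6 = 8310$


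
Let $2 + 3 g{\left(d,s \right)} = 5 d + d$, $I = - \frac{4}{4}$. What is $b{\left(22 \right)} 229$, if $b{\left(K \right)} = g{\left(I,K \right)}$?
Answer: $- \frac{1832}{3} \approx -610.67$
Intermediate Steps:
$I = -1$ ($I = \left(-4\right) \frac{1}{4} = -1$)
$g{\left(d,s \right)} = - \frac{2}{3} + 2 d$ ($g{\left(d,s \right)} = - \frac{2}{3} + \frac{5 d + d}{3} = - \frac{2}{3} + \frac{6 d}{3} = - \frac{2}{3} + 2 d$)
$b{\left(K \right)} = - \frac{8}{3}$ ($b{\left(K \right)} = - \frac{2}{3} + 2 \left(-1\right) = - \frac{2}{3} - 2 = - \frac{8}{3}$)
$b{\left(22 \right)} 229 = \left(- \frac{8}{3}\right) 229 = - \frac{1832}{3}$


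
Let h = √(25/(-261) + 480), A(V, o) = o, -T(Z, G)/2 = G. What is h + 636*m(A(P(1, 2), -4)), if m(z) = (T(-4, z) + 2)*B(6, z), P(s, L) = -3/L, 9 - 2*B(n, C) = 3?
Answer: 19080 + √3632395/87 ≈ 19102.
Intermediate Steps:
B(n, C) = 3 (B(n, C) = 9/2 - ½*3 = 9/2 - 3/2 = 3)
T(Z, G) = -2*G
m(z) = 6 - 6*z (m(z) = (-2*z + 2)*3 = (2 - 2*z)*3 = 6 - 6*z)
h = √3632395/87 (h = √(25*(-1/261) + 480) = √(-25/261 + 480) = √(125255/261) = √3632395/87 ≈ 21.907)
h + 636*m(A(P(1, 2), -4)) = √3632395/87 + 636*(6 - 6*(-4)) = √3632395/87 + 636*(6 + 24) = √3632395/87 + 636*30 = √3632395/87 + 19080 = 19080 + √3632395/87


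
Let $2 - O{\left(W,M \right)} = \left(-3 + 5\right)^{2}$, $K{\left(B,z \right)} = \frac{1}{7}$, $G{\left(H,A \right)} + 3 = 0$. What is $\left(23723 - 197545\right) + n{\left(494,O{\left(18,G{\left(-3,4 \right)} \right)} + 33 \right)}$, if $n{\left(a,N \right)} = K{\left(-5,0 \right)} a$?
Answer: $- \frac{1216260}{7} \approx -1.7375 \cdot 10^{5}$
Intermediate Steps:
$G{\left(H,A \right)} = -3$ ($G{\left(H,A \right)} = -3 + 0 = -3$)
$K{\left(B,z \right)} = \frac{1}{7}$
$O{\left(W,M \right)} = -2$ ($O{\left(W,M \right)} = 2 - \left(-3 + 5\right)^{2} = 2 - 2^{2} = 2 - 4 = -2$)
$n{\left(a,N \right)} = \frac{a}{7}$
$\left(23723 - 197545\right) + n{\left(494,O{\left(18,G{\left(-3,4 \right)} \right)} + 33 \right)} = \left(23723 - 197545\right) + \frac{1}{7} \cdot 494 = -173822 + \frac{494}{7} = - \frac{1216260}{7}$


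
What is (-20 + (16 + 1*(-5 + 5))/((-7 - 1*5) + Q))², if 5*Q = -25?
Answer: 126736/289 ≈ 438.53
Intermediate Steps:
Q = -5 (Q = (⅕)*(-25) = -5)
(-20 + (16 + 1*(-5 + 5))/((-7 - 1*5) + Q))² = (-20 + (16 + 1*(-5 + 5))/((-7 - 1*5) - 5))² = (-20 + (16 + 1*0)/((-7 - 5) - 5))² = (-20 + (16 + 0)/(-12 - 5))² = (-20 + 16/(-17))² = (-20 + 16*(-1/17))² = (-20 - 16/17)² = (-356/17)² = 126736/289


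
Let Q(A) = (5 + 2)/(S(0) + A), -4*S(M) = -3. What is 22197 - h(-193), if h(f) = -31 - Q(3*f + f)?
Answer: 68573352/3085 ≈ 22228.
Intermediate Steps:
S(M) = 3/4 (S(M) = -1/4*(-3) = 3/4)
Q(A) = 7/(3/4 + A) (Q(A) = (5 + 2)/(3/4 + A) = 7/(3/4 + A))
h(f) = -31 - 28/(3 + 16*f) (h(f) = -31 - 28/(3 + 4*(3*f + f)) = -31 - 28/(3 + 4*(4*f)) = -31 - 28/(3 + 16*f))
22197 - h(-193) = 22197 - (-121 - 496*(-193))/(3 + 16*(-193)) = 22197 - (-121 + 95728)/(3 - 3088) = 22197 - 95607/(-3085) = 22197 - (-1)*95607/3085 = 22197 - 1*(-95607/3085) = 22197 + 95607/3085 = 68573352/3085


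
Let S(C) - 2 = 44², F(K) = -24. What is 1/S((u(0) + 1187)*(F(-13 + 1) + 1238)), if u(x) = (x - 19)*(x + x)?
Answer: 1/1938 ≈ 0.00051600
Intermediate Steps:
u(x) = 2*x*(-19 + x) (u(x) = (-19 + x)*(2*x) = 2*x*(-19 + x))
S(C) = 1938 (S(C) = 2 + 44² = 2 + 1936 = 1938)
1/S((u(0) + 1187)*(F(-13 + 1) + 1238)) = 1/1938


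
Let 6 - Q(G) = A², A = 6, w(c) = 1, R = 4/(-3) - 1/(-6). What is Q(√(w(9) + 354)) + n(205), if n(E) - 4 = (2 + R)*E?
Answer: 869/6 ≈ 144.83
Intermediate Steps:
R = -7/6 (R = 4*(-⅓) - 1*(-⅙) = -4/3 + ⅙ = -7/6 ≈ -1.1667)
n(E) = 4 + 5*E/6 (n(E) = 4 + (2 - 7/6)*E = 4 + 5*E/6)
Q(G) = -30 (Q(G) = 6 - 1*6² = 6 - 1*36 = 6 - 36 = -30)
Q(√(w(9) + 354)) + n(205) = -30 + (4 + (⅚)*205) = -30 + (4 + 1025/6) = -30 + 1049/6 = 869/6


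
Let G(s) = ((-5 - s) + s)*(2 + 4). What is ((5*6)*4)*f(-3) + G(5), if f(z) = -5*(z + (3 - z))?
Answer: -1830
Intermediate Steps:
G(s) = -30 (G(s) = -5*6 = -30)
f(z) = -15 (f(z) = -5*3 = -15)
((5*6)*4)*f(-3) + G(5) = ((5*6)*4)*(-15) - 30 = (30*4)*(-15) - 30 = 120*(-15) - 30 = -1800 - 30 = -1830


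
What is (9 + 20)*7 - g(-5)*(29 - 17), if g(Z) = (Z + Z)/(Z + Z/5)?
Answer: 183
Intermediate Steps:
g(Z) = 5/3 (g(Z) = (2*Z)/(Z + Z*(⅕)) = (2*Z)/(Z + Z/5) = (2*Z)/((6*Z/5)) = (2*Z)*(5/(6*Z)) = 5/3)
(9 + 20)*7 - g(-5)*(29 - 17) = (9 + 20)*7 - 5*(29 - 17)/3 = 29*7 - 5*12/3 = 203 - 1*20 = 203 - 20 = 183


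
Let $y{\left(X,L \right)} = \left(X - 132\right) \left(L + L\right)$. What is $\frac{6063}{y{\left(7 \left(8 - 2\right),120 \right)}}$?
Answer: $- \frac{2021}{7200} \approx -0.28069$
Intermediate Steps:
$y{\left(X,L \right)} = 2 L \left(-132 + X\right)$ ($y{\left(X,L \right)} = \left(-132 + X\right) 2 L = 2 L \left(-132 + X\right)$)
$\frac{6063}{y{\left(7 \left(8 - 2\right),120 \right)}} = \frac{6063}{2 \cdot 120 \left(-132 + 7 \left(8 - 2\right)\right)} = \frac{6063}{2 \cdot 120 \left(-132 + 7 \cdot 6\right)} = \frac{6063}{2 \cdot 120 \left(-132 + 42\right)} = \frac{6063}{2 \cdot 120 \left(-90\right)} = \frac{6063}{-21600} = 6063 \left(- \frac{1}{21600}\right) = - \frac{2021}{7200}$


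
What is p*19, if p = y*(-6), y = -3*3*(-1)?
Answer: -1026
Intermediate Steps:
y = 9 (y = -9*(-1) = 9)
p = -54 (p = 9*(-6) = -54)
p*19 = -54*19 = -1026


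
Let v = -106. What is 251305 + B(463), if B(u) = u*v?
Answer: 202227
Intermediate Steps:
B(u) = -106*u (B(u) = u*(-106) = -106*u)
251305 + B(463) = 251305 - 106*463 = 251305 - 49078 = 202227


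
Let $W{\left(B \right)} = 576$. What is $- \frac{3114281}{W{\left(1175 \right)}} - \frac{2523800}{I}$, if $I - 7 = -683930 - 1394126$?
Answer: $- \frac{2156724936323}{398985408} \approx -5405.5$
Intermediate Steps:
$I = -2078049$ ($I = 7 - 2078056 = -2078049$)
$- \frac{3114281}{W{\left(1175 \right)}} - \frac{2523800}{I} = - \frac{3114281}{576} - \frac{2523800}{-2078049} = \left(-3114281\right) \frac{1}{576} - - \frac{2523800}{2078049} = - \frac{3114281}{576} + \frac{2523800}{2078049} = - \frac{2156724936323}{398985408}$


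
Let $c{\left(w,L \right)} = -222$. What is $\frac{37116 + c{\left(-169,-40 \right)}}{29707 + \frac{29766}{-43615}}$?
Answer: $\frac{146284710}{117785549} \approx 1.242$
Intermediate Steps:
$\frac{37116 + c{\left(-169,-40 \right)}}{29707 + \frac{29766}{-43615}} = \frac{37116 - 222}{29707 + \frac{29766}{-43615}} = \frac{36894}{29707 + 29766 \left(- \frac{1}{43615}\right)} = \frac{36894}{29707 - \frac{2706}{3965}} = \frac{36894}{\frac{117785549}{3965}} = 36894 \cdot \frac{3965}{117785549} = \frac{146284710}{117785549}$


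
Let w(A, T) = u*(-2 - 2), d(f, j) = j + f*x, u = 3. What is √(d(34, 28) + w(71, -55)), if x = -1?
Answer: 3*I*√2 ≈ 4.2426*I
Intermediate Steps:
d(f, j) = j - f (d(f, j) = j + f*(-1) = j - f)
w(A, T) = -12 (w(A, T) = 3*(-2 - 2) = 3*(-4) = -12)
√(d(34, 28) + w(71, -55)) = √((28 - 1*34) - 12) = √((28 - 34) - 12) = √(-6 - 12) = √(-18) = 3*I*√2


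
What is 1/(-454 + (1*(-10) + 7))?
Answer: -1/457 ≈ -0.0021882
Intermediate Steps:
1/(-454 + (1*(-10) + 7)) = 1/(-454 + (-10 + 7)) = 1/(-454 - 3) = 1/(-457) = -1/457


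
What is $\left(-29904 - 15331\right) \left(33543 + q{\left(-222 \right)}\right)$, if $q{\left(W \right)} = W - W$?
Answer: $-1517317605$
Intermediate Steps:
$q{\left(W \right)} = 0$
$\left(-29904 - 15331\right) \left(33543 + q{\left(-222 \right)}\right) = \left(-29904 - 15331\right) \left(33543 + 0\right) = \left(-45235\right) 33543 = -1517317605$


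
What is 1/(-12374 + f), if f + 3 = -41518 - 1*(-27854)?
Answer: -1/26041 ≈ -3.8401e-5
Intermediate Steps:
f = -13667 (f = -3 + (-41518 - 1*(-27854)) = -3 + (-41518 + 27854) = -3 - 13664 = -13667)
1/(-12374 + f) = 1/(-12374 - 13667) = 1/(-26041) = -1/26041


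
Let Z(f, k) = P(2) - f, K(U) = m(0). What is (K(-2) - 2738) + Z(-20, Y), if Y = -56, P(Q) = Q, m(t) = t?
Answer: -2716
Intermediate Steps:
K(U) = 0
Z(f, k) = 2 - f
(K(-2) - 2738) + Z(-20, Y) = (0 - 2738) + (2 - 1*(-20)) = -2738 + (2 + 20) = -2738 + 22 = -2716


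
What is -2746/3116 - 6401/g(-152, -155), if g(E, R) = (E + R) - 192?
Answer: 9287631/777442 ≈ 11.946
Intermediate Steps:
g(E, R) = -192 + E + R
-2746/3116 - 6401/g(-152, -155) = -2746/3116 - 6401/(-192 - 152 - 155) = -2746*1/3116 - 6401/(-499) = -1373/1558 - 6401*(-1/499) = -1373/1558 + 6401/499 = 9287631/777442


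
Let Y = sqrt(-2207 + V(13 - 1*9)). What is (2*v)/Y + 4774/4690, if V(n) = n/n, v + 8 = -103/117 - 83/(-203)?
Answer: 341/335 + 201206*I*sqrt(2206)/26197353 ≈ 1.0179 + 0.36073*I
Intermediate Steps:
v = -201206/23751 (v = -8 + (-103/117 - 83/(-203)) = -8 + (-103*1/117 - 83*(-1/203)) = -8 + (-103/117 + 83/203) = -8 - 11198/23751 = -201206/23751 ≈ -8.4715)
V(n) = 1
Y = I*sqrt(2206) (Y = sqrt(-2207 + 1) = sqrt(-2206) = I*sqrt(2206) ≈ 46.968*I)
(2*v)/Y + 4774/4690 = (2*(-201206/23751))/((I*sqrt(2206))) + 4774/4690 = -(-201206)*I*sqrt(2206)/26197353 + 4774*(1/4690) = 201206*I*sqrt(2206)/26197353 + 341/335 = 341/335 + 201206*I*sqrt(2206)/26197353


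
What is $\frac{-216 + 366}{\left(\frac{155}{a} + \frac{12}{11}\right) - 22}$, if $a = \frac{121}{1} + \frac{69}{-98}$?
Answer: $- \frac{1945185}{254438} \approx -7.645$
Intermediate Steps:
$a = \frac{11789}{98}$ ($a = 121 \cdot 1 + 69 \left(- \frac{1}{98}\right) = 121 - \frac{69}{98} = \frac{11789}{98} \approx 120.3$)
$\frac{-216 + 366}{\left(\frac{155}{a} + \frac{12}{11}\right) - 22} = \frac{-216 + 366}{\left(\frac{155}{\frac{11789}{98}} + \frac{12}{11}\right) - 22} = \frac{150}{\left(155 \cdot \frac{98}{11789} + 12 \cdot \frac{1}{11}\right) - 22} = \frac{150}{\left(\frac{15190}{11789} + \frac{12}{11}\right) - 22} = \frac{150}{\frac{308558}{129679} - 22} = \frac{150}{- \frac{2544380}{129679}} = 150 \left(- \frac{129679}{2544380}\right) = - \frac{1945185}{254438}$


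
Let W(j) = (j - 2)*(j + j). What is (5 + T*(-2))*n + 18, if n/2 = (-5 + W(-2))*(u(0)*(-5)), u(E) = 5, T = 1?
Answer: -1632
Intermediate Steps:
W(j) = 2*j*(-2 + j) (W(j) = (-2 + j)*(2*j) = 2*j*(-2 + j))
n = -550 (n = 2*((-5 + 2*(-2)*(-2 - 2))*(5*(-5))) = 2*((-5 + 2*(-2)*(-4))*(-25)) = 2*((-5 + 16)*(-25)) = 2*(11*(-25)) = 2*(-275) = -550)
(5 + T*(-2))*n + 18 = (5 + 1*(-2))*(-550) + 18 = (5 - 2)*(-550) + 18 = 3*(-550) + 18 = -1650 + 18 = -1632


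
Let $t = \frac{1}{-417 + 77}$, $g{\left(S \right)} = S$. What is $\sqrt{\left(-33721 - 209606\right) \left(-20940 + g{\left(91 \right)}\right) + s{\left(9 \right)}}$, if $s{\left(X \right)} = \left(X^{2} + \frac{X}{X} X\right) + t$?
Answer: $\frac{\sqrt{146613304205615}}{170} \approx 71226.0$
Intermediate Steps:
$t = - \frac{1}{340}$ ($t = \frac{1}{-340} = - \frac{1}{340} \approx -0.0029412$)
$s{\left(X \right)} = - \frac{1}{340} + X + X^{2}$ ($s{\left(X \right)} = \left(X^{2} + \frac{X}{X} X\right) - \frac{1}{340} = \left(X^{2} + 1 X\right) - \frac{1}{340} = \left(X^{2} + X\right) - \frac{1}{340} = \left(X + X^{2}\right) - \frac{1}{340} = - \frac{1}{340} + X + X^{2}$)
$\sqrt{\left(-33721 - 209606\right) \left(-20940 + g{\left(91 \right)}\right) + s{\left(9 \right)}} = \sqrt{\left(-33721 - 209606\right) \left(-20940 + 91\right) + \left(- \frac{1}{340} + 9 + 9^{2}\right)} = \sqrt{\left(-243327\right) \left(-20849\right) + \left(- \frac{1}{340} + 9 + 81\right)} = \sqrt{5073124623 + \frac{30599}{340}} = \sqrt{\frac{1724862402419}{340}} = \frac{\sqrt{146613304205615}}{170}$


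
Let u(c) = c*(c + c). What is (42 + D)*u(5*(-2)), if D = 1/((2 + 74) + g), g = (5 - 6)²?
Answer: 647000/77 ≈ 8402.6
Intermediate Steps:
g = 1 (g = (-1)² = 1)
u(c) = 2*c² (u(c) = c*(2*c) = 2*c²)
D = 1/77 (D = 1/((2 + 74) + 1) = 1/(76 + 1) = 1/77 ≈ 0.012987)
(42 + D)*u(5*(-2)) = (42 + 1/77)*(2*(5*(-2))²) = 3235*(2*(-10)²)/77 = 3235*(2*100)/77 = (3235/77)*200 = 647000/77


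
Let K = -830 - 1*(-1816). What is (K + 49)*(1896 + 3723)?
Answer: 5815665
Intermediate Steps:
K = 986 (K = -830 + 1816 = 986)
(K + 49)*(1896 + 3723) = (986 + 49)*(1896 + 3723) = 1035*5619 = 5815665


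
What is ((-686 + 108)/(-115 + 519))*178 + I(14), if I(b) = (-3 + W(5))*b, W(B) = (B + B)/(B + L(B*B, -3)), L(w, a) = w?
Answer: -88475/303 ≈ -292.00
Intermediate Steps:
W(B) = 2*B/(B + B**2) (W(B) = (B + B)/(B + B*B) = (2*B)/(B + B**2) = 2*B/(B + B**2))
I(b) = -8*b/3 (I(b) = (-3 + 2/(1 + 5))*b = (-3 + 2/6)*b = (-3 + 2*(1/6))*b = (-3 + 1/3)*b = -8*b/3)
((-686 + 108)/(-115 + 519))*178 + I(14) = ((-686 + 108)/(-115 + 519))*178 - 8/3*14 = -578/404*178 - 112/3 = -578*1/404*178 - 112/3 = -289/202*178 - 112/3 = -25721/101 - 112/3 = -88475/303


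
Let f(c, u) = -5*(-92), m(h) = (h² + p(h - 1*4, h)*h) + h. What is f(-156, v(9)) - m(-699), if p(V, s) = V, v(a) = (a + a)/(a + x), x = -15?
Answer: -978839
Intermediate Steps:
v(a) = 2*a/(-15 + a) (v(a) = (a + a)/(a - 15) = (2*a)/(-15 + a) = 2*a/(-15 + a))
m(h) = h + h² + h*(-4 + h) (m(h) = (h² + (h - 1*4)*h) + h = (h² + (h - 4)*h) + h = (h² + (-4 + h)*h) + h = (h² + h*(-4 + h)) + h = h + h² + h*(-4 + h))
f(c, u) = 460
f(-156, v(9)) - m(-699) = 460 - (-699)*(-3 + 2*(-699)) = 460 - (-699)*(-3 - 1398) = 460 - (-699)*(-1401) = 460 - 1*979299 = 460 - 979299 = -978839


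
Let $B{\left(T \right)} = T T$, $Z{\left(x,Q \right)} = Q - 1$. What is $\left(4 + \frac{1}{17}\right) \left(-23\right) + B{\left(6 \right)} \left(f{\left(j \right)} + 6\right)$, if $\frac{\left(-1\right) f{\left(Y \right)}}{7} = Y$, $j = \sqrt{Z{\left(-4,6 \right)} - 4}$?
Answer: $- \frac{2199}{17} \approx -129.35$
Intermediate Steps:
$Z{\left(x,Q \right)} = -1 + Q$
$B{\left(T \right)} = T^{2}$
$j = 1$ ($j = \sqrt{\left(-1 + 6\right) - 4} = \sqrt{5 - 4} = \sqrt{1} = 1$)
$f{\left(Y \right)} = - 7 Y$
$\left(4 + \frac{1}{17}\right) \left(-23\right) + B{\left(6 \right)} \left(f{\left(j \right)} + 6\right) = \left(4 + \frac{1}{17}\right) \left(-23\right) + 6^{2} \left(\left(-7\right) 1 + 6\right) = \left(4 + \frac{1}{17}\right) \left(-23\right) + 36 \left(-7 + 6\right) = \frac{69}{17} \left(-23\right) + 36 \left(-1\right) = - \frac{1587}{17} - 36 = - \frac{2199}{17}$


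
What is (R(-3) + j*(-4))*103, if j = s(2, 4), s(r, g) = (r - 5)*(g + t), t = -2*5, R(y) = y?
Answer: -7725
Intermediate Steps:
t = -10
s(r, g) = (-10 + g)*(-5 + r) (s(r, g) = (r - 5)*(g - 10) = (-5 + r)*(-10 + g) = (-10 + g)*(-5 + r))
j = 18 (j = 50 - 10*2 - 5*4 + 4*2 = 50 - 20 - 20 + 8 = 18)
(R(-3) + j*(-4))*103 = (-3 + 18*(-4))*103 = (-3 - 72)*103 = -75*103 = -7725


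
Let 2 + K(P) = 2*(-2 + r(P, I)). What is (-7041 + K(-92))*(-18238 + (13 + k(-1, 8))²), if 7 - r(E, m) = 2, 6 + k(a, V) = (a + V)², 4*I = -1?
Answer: 106272774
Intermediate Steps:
I = -¼ (I = (¼)*(-1) = -¼ ≈ -0.25000)
k(a, V) = -6 + (V + a)² (k(a, V) = -6 + (a + V)² = -6 + (V + a)²)
r(E, m) = 5 (r(E, m) = 7 - 1*2 = 7 - 2 = 5)
K(P) = 4 (K(P) = -2 + 2*(-2 + 5) = -2 + 2*3 = -2 + 6 = 4)
(-7041 + K(-92))*(-18238 + (13 + k(-1, 8))²) = (-7041 + 4)*(-18238 + (13 + (-6 + (8 - 1)²))²) = -7037*(-18238 + (13 + (-6 + 7²))²) = -7037*(-18238 + (13 + (-6 + 49))²) = -7037*(-18238 + (13 + 43)²) = -7037*(-18238 + 56²) = -7037*(-18238 + 3136) = -7037*(-15102) = 106272774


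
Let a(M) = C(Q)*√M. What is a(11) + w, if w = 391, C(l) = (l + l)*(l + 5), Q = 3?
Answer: 391 + 48*√11 ≈ 550.20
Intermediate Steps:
C(l) = 2*l*(5 + l) (C(l) = (2*l)*(5 + l) = 2*l*(5 + l))
a(M) = 48*√M (a(M) = (2*3*(5 + 3))*√M = (2*3*8)*√M = 48*√M)
a(11) + w = 48*√11 + 391 = 391 + 48*√11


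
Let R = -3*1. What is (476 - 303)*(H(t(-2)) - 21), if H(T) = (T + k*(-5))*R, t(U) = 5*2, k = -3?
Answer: -16608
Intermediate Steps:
R = -3
t(U) = 10
H(T) = -45 - 3*T (H(T) = (T - 3*(-5))*(-3) = (T + 15)*(-3) = (15 + T)*(-3) = -45 - 3*T)
(476 - 303)*(H(t(-2)) - 21) = (476 - 303)*((-45 - 3*10) - 21) = 173*((-45 - 30) - 21) = 173*(-75 - 21) = 173*(-96) = -16608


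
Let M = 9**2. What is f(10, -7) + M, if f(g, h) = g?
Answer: 91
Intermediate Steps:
M = 81
f(10, -7) + M = 10 + 81 = 91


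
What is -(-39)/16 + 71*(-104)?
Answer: -118105/16 ≈ -7381.6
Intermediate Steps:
-(-39)/16 + 71*(-104) = -(-39)/16 - 7384 = -3*(-13/16) - 7384 = 39/16 - 7384 = -118105/16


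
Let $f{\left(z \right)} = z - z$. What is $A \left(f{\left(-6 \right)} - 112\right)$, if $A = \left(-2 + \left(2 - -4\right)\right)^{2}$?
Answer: $-1792$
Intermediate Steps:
$A = 16$ ($A = \left(-2 + \left(2 + 4\right)\right)^{2} = \left(-2 + 6\right)^{2} = 4^{2} = 16$)
$f{\left(z \right)} = 0$
$A \left(f{\left(-6 \right)} - 112\right) = 16 \left(0 - 112\right) = 16 \left(-112\right) = -1792$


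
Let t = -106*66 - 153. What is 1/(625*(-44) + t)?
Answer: -1/34649 ≈ -2.8861e-5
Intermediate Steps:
t = -7149 (t = -6996 - 153 = -7149)
1/(625*(-44) + t) = 1/(625*(-44) - 7149) = 1/(-27500 - 7149) = 1/(-34649) = -1/34649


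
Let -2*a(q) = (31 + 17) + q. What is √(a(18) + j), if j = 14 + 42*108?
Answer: √4517 ≈ 67.209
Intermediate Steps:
a(q) = -24 - q/2 (a(q) = -((31 + 17) + q)/2 = -(48 + q)/2 = -24 - q/2)
j = 4550 (j = 14 + 4536 = 4550)
√(a(18) + j) = √((-24 - ½*18) + 4550) = √((-24 - 9) + 4550) = √(-33 + 4550) = √4517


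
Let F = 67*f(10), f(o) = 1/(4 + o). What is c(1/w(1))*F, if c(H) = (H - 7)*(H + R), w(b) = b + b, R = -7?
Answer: 11323/56 ≈ 202.20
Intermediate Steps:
w(b) = 2*b
F = 67/14 (F = 67/(4 + 10) = 67/14 ≈ 4.7857)
c(H) = (-7 + H)**2 (c(H) = (H - 7)*(H - 7) = (-7 + H)*(-7 + H) = (-7 + H)**2)
c(1/w(1))*F = (49 + (1/(2*1))**2 - 14/(2*1))*(67/14) = (49 + (1/2)**2 - 14/2)*(67/14) = (49 + (1/2)**2 - 14*1/2)*(67/14) = (49 + 1/4 - 7)*(67/14) = (169/4)*(67/14) = 11323/56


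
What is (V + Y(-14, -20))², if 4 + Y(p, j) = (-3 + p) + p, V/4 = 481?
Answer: 3568321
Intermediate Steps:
V = 1924 (V = 4*481 = 1924)
Y(p, j) = -7 + 2*p (Y(p, j) = -4 + ((-3 + p) + p) = -4 + (-3 + 2*p) = -7 + 2*p)
(V + Y(-14, -20))² = (1924 + (-7 + 2*(-14)))² = (1924 + (-7 - 28))² = (1924 - 35)² = 1889² = 3568321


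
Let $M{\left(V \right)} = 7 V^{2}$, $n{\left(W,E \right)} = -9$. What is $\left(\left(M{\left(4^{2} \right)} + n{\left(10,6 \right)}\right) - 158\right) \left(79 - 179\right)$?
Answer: $-162500$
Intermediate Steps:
$\left(\left(M{\left(4^{2} \right)} + n{\left(10,6 \right)}\right) - 158\right) \left(79 - 179\right) = \left(\left(7 \left(4^{2}\right)^{2} - 9\right) - 158\right) \left(79 - 179\right) = \left(\left(7 \cdot 16^{2} - 9\right) - 158\right) \left(-100\right) = \left(\left(7 \cdot 256 - 9\right) - 158\right) \left(-100\right) = \left(\left(1792 - 9\right) - 158\right) \left(-100\right) = \left(1783 - 158\right) \left(-100\right) = 1625 \left(-100\right) = -162500$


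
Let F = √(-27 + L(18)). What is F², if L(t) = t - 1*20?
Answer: -29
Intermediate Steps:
L(t) = -20 + t (L(t) = t - 20 = -20 + t)
F = I*√29 (F = √(-27 + (-20 + 18)) = √(-27 - 2) = √(-29) = I*√29 ≈ 5.3852*I)
F² = (I*√29)² = -29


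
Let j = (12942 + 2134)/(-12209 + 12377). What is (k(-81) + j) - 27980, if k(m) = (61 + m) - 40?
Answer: -1173911/42 ≈ -27950.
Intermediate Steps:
k(m) = 21 + m
j = 3769/42 (j = 15076/168 = 15076*(1/168) = 3769/42 ≈ 89.738)
(k(-81) + j) - 27980 = ((21 - 81) + 3769/42) - 27980 = (-60 + 3769/42) - 27980 = 1249/42 - 27980 = -1173911/42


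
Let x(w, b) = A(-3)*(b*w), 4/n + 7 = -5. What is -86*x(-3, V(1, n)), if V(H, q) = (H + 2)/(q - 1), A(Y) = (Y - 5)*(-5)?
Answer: -23220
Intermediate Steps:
n = -⅓ (n = 4/(-7 - 5) = 4/(-12) = 4*(-1/12) = -⅓ ≈ -0.33333)
A(Y) = 25 - 5*Y (A(Y) = (-5 + Y)*(-5) = 25 - 5*Y)
V(H, q) = (2 + H)/(-1 + q)
x(w, b) = 40*b*w (x(w, b) = (25 - 5*(-3))*(b*w) = (25 + 15)*(b*w) = 40*(b*w) = 40*b*w)
-86*x(-3, V(1, n)) = -3440*(2 + 1)/(-1 - ⅓)*(-3) = -3440*3/(-4/3)*(-3) = -3440*(-¾*3)*(-3) = -3440*(-9)*(-3)/4 = -86*270 = -23220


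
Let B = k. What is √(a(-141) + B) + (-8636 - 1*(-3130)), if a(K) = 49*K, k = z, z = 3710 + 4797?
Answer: -5506 + √1598 ≈ -5466.0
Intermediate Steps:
z = 8507
k = 8507
B = 8507
√(a(-141) + B) + (-8636 - 1*(-3130)) = √(49*(-141) + 8507) + (-8636 - 1*(-3130)) = √(-6909 + 8507) + (-8636 + 3130) = √1598 - 5506 = -5506 + √1598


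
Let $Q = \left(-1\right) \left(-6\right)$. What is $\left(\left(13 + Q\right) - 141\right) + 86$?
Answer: $-36$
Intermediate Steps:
$Q = 6$
$\left(\left(13 + Q\right) - 141\right) + 86 = \left(\left(13 + 6\right) - 141\right) + 86 = \left(19 - 141\right) + 86 = -122 + 86 = -36$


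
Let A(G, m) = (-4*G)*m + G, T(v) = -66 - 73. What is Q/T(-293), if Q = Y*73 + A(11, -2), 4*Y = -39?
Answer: 2451/556 ≈ 4.4083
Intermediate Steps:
T(v) = -139
Y = -39/4 (Y = (1/4)*(-39) = -39/4 ≈ -9.7500)
A(G, m) = G - 4*G*m (A(G, m) = -4*G*m + G = G - 4*G*m)
Q = -2451/4 (Q = -39/4*73 + 11*(1 - 4*(-2)) = -2847/4 + 11*(1 + 8) = -2847/4 + 11*9 = -2847/4 + 99 = -2451/4 ≈ -612.75)
Q/T(-293) = -2451/4/(-139) = -2451/4*(-1/139) = 2451/556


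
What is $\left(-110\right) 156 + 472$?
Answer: $-16688$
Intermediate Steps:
$\left(-110\right) 156 + 472 = -17160 + 472 = -16688$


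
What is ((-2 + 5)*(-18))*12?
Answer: -648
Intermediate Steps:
((-2 + 5)*(-18))*12 = (3*(-18))*12 = -54*12 = -648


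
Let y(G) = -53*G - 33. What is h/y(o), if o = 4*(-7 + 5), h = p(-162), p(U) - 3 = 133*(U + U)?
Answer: -43089/391 ≈ -110.20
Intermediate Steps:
p(U) = 3 + 266*U (p(U) = 3 + 133*(U + U) = 3 + 133*(2*U) = 3 + 266*U)
h = -43089 (h = 3 + 266*(-162) = 3 - 43092 = -43089)
o = -8 (o = 4*(-2) = -8)
y(G) = -33 - 53*G
h/y(o) = -43089/(-33 - 53*(-8)) = -43089/(-33 + 424) = -43089/391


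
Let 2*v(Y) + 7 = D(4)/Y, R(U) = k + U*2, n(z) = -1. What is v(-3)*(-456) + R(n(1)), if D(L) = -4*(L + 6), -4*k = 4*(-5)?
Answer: -1441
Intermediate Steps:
k = 5 (k = -(-5) = -1/4*(-20) = 5)
D(L) = -24 - 4*L (D(L) = -4*(6 + L) = -24 - 4*L)
R(U) = 5 + 2*U (R(U) = 5 + U*2 = 5 + 2*U)
v(Y) = -7/2 - 20/Y (v(Y) = -7/2 + ((-24 - 4*4)/Y)/2 = -7/2 + ((-24 - 16)/Y)/2 = -7/2 + (-40/Y)/2 = -7/2 - 20/Y)
v(-3)*(-456) + R(n(1)) = (-7/2 - 20/(-3))*(-456) + (5 + 2*(-1)) = (-7/2 - 20*(-1/3))*(-456) + (5 - 2) = (-7/2 + 20/3)*(-456) + 3 = (19/6)*(-456) + 3 = -1444 + 3 = -1441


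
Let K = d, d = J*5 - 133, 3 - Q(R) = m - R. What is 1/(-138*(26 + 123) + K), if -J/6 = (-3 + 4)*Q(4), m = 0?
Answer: -1/20905 ≈ -4.7835e-5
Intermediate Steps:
Q(R) = 3 + R (Q(R) = 3 - (0 - R) = 3 - (-1)*R = 3 + R)
J = -42 (J = -6*(-3 + 4)*(3 + 4) = -6*7 = -42)
d = -343 (d = -42*5 - 133 = -210 - 133 = -343)
K = -343
1/(-138*(26 + 123) + K) = 1/(-138*(26 + 123) - 343) = 1/(-138*149 - 343) = 1/(-20562 - 343) = 1/(-20905) = -1/20905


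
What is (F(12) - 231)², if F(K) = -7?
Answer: 56644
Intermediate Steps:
(F(12) - 231)² = (-7 - 231)² = (-238)² = 56644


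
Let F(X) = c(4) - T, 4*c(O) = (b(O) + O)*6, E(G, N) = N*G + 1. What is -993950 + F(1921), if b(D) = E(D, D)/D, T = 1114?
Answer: -7960413/8 ≈ -9.9505e+5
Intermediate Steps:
E(G, N) = 1 + G*N (E(G, N) = G*N + 1 = 1 + G*N)
b(D) = (1 + D²)/D (b(D) = (1 + D*D)/D = (1 + D²)/D)
c(O) = 3*O + 3/(2*O) (c(O) = (((O + 1/O) + O)*6)/4 = ((1/O + 2*O)*6)/4 = (6/O + 12*O)/4 = 3*O + 3/(2*O))
F(X) = -8813/8 (F(X) = (3*4 + (3/2)/4) - 1*1114 = (12 + (3/2)*(¼)) - 1114 = (12 + 3/8) - 1114 = 99/8 - 1114 = -8813/8)
-993950 + F(1921) = -993950 - 8813/8 = -7960413/8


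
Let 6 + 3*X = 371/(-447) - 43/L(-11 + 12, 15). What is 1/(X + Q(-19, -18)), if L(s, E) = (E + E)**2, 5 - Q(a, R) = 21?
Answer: -402300/7359107 ≈ -0.054667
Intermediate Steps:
Q(a, R) = -16 (Q(a, R) = 5 - 1*21 = 5 - 21 = -16)
L(s, E) = 4*E**2 (L(s, E) = (2*E)**2 = 4*E**2)
X = -922307/402300 (X = -2 + (371/(-447) - 43/(4*15**2))/3 = -2 + (371*(-1/447) - 43/(4*225))/3 = -2 + (-371/447 - 43/900)/3 = -2 + (1/3)*(-117707/134100) = -2 - 117707/402300 = -922307/402300 ≈ -2.2926)
1/(X + Q(-19, -18)) = 1/(-922307/402300 - 16) = 1/(-7359107/402300) = -402300/7359107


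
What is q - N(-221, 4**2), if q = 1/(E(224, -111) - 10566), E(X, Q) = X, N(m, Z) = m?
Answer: 2285581/10342 ≈ 221.00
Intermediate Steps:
q = -1/10342 (q = 1/(224 - 10566) = 1/(-10342) = -1/10342 ≈ -9.6693e-5)
q - N(-221, 4**2) = -1/10342 - 1*(-221) = -1/10342 + 221 = 2285581/10342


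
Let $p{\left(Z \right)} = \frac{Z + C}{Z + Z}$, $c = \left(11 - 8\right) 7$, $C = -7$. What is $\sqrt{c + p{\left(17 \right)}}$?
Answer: $\frac{\sqrt{6154}}{17} \approx 4.6146$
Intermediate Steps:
$c = 21$ ($c = 3 \cdot 7 = 21$)
$p{\left(Z \right)} = \frac{-7 + Z}{2 Z}$ ($p{\left(Z \right)} = \frac{Z - 7}{Z + Z} = \frac{-7 + Z}{2 Z}$)
$\sqrt{c + p{\left(17 \right)}} = \sqrt{21 + \frac{-7 + 17}{2 \cdot 17}} = \sqrt{21 + \frac{1}{2} \cdot \frac{1}{17} \cdot 10} = \sqrt{21 + \frac{5}{17}} = \sqrt{\frac{362}{17}} = \frac{\sqrt{6154}}{17}$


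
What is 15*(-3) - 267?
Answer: -312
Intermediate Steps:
15*(-3) - 267 = -45 - 267 = -312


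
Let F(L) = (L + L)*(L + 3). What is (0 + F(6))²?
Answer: 11664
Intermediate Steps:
F(L) = 2*L*(3 + L) (F(L) = (2*L)*(3 + L) = 2*L*(3 + L))
(0 + F(6))² = (0 + 2*6*(3 + 6))² = (0 + 2*6*9)² = (0 + 108)² = 108² = 11664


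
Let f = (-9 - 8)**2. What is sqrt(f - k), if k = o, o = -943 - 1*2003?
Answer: sqrt(3235) ≈ 56.877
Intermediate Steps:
o = -2946 (o = -943 - 2003 = -2946)
k = -2946
f = 289 (f = (-17)**2 = 289)
sqrt(f - k) = sqrt(289 - 1*(-2946)) = sqrt(289 + 2946) = sqrt(3235)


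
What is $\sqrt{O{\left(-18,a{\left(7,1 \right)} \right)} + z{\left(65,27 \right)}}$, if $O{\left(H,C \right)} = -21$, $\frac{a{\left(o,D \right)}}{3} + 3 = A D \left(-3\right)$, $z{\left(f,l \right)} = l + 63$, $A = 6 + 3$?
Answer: $\sqrt{69} \approx 8.3066$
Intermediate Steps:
$A = 9$
$z{\left(f,l \right)} = 63 + l$
$a{\left(o,D \right)} = -9 - 81 D$ ($a{\left(o,D \right)} = -9 + 3 \cdot 9 D \left(-3\right) = -9 + 3 \left(- 27 D\right) = -9 - 81 D$)
$\sqrt{O{\left(-18,a{\left(7,1 \right)} \right)} + z{\left(65,27 \right)}} = \sqrt{-21 + \left(63 + 27\right)} = \sqrt{-21 + 90} = \sqrt{69}$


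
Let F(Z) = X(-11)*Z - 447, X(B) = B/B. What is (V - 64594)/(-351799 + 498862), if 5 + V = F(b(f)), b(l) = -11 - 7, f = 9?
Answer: -21688/49021 ≈ -0.44242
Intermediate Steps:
X(B) = 1
b(l) = -18
F(Z) = -447 + Z (F(Z) = 1*Z - 447 = Z - 447 = -447 + Z)
V = -470 (V = -5 + (-447 - 18) = -5 - 465 = -470)
(V - 64594)/(-351799 + 498862) = (-470 - 64594)/(-351799 + 498862) = -65064/147063 = -65064*1/147063 = -21688/49021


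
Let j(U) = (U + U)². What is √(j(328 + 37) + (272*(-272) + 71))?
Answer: √458987 ≈ 677.49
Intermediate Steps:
j(U) = 4*U² (j(U) = (2*U)² = 4*U²)
√(j(328 + 37) + (272*(-272) + 71)) = √(4*(328 + 37)² + (272*(-272) + 71)) = √(4*365² + (-73984 + 71)) = √(4*133225 - 73913) = √(532900 - 73913) = √458987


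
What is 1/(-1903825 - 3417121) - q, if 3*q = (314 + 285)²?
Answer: -1909160745749/15962838 ≈ -1.1960e+5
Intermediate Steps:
q = 358801/3 (q = (314 + 285)²/3 = (⅓)*599² = (⅓)*358801 = 358801/3 ≈ 1.1960e+5)
1/(-1903825 - 3417121) - q = 1/(-1903825 - 3417121) - 1*358801/3 = 1/(-5320946) - 358801/3 = -1/5320946 - 358801/3 = -1909160745749/15962838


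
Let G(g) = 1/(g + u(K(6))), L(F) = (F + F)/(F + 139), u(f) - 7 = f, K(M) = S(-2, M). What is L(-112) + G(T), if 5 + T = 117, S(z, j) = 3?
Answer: -27301/3294 ≈ -8.2881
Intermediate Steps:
K(M) = 3
T = 112 (T = -5 + 117 = 112)
u(f) = 7 + f
L(F) = 2*F/(139 + F) (L(F) = (2*F)/(139 + F) = 2*F/(139 + F))
G(g) = 1/(10 + g) (G(g) = 1/(g + (7 + 3)) = 1/(g + 10) = 1/(10 + g))
L(-112) + G(T) = 2*(-112)/(139 - 112) + 1/(10 + 112) = 2*(-112)/27 + 1/122 = 2*(-112)*(1/27) + 1/122 = -224/27 + 1/122 = -27301/3294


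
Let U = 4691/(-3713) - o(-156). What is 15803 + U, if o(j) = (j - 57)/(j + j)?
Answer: 6101608569/386152 ≈ 15801.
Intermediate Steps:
o(j) = (-57 + j)/(2*j) (o(j) = (-57 + j)/((2*j)) = (-57 + j)*(1/(2*j)) = (-57 + j)/(2*j))
U = -751487/386152 (U = 4691/(-3713) - (-57 - 156)/(2*(-156)) = 4691*(-1/3713) - (-1)*(-213)/(2*156) = -4691/3713 - 1*71/104 = -4691/3713 - 71/104 = -751487/386152 ≈ -1.9461)
15803 + U = 15803 - 751487/386152 = 6101608569/386152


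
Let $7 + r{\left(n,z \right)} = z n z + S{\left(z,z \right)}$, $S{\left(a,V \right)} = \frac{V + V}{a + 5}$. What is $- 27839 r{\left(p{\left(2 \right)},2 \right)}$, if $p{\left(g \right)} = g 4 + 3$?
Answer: $-1045951$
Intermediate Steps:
$p{\left(g \right)} = 3 + 4 g$ ($p{\left(g \right)} = 4 g + 3 = 3 + 4 g$)
$S{\left(a,V \right)} = \frac{2 V}{5 + a}$
$r{\left(n,z \right)} = -7 + n z^{2} + \frac{2 z}{5 + z}$ ($r{\left(n,z \right)} = -7 + \left(z n z + \frac{2 z}{5 + z}\right) = -7 + \left(n z z + \frac{2 z}{5 + z}\right) = -7 + \left(n z^{2} + \frac{2 z}{5 + z}\right) = -7 + n z^{2} + \frac{2 z}{5 + z}$)
$- 27839 r{\left(p{\left(2 \right)},2 \right)} = - 27839 \frac{2 \cdot 2 + \left(-7 + \left(3 + 4 \cdot 2\right) 2^{2}\right) \left(5 + 2\right)}{5 + 2} = - 27839 \frac{4 + \left(-7 + \left(3 + 8\right) 4\right) 7}{7} = - 27839 \frac{4 + \left(-7 + 11 \cdot 4\right) 7}{7} = - 27839 \frac{4 + \left(-7 + 44\right) 7}{7} = - 27839 \frac{4 + 37 \cdot 7}{7} = - 27839 \frac{4 + 259}{7} = - 27839 \cdot \frac{1}{7} \cdot 263 = \left(-27839\right) \frac{263}{7} = -1045951$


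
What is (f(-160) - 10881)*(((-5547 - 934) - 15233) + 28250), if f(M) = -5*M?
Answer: -65889416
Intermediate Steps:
(f(-160) - 10881)*(((-5547 - 934) - 15233) + 28250) = (-5*(-160) - 10881)*(((-5547 - 934) - 15233) + 28250) = (800 - 10881)*((-6481 - 15233) + 28250) = -10081*(-21714 + 28250) = -10081*6536 = -65889416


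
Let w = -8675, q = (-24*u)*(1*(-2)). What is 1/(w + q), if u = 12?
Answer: -1/8099 ≈ -0.00012347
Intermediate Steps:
q = 576 (q = (-24*12)*(1*(-2)) = -288*(-2) = 576)
1/(w + q) = 1/(-8675 + 576) = 1/(-8099) = -1/8099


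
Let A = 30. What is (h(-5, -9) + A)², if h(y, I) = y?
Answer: 625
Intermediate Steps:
(h(-5, -9) + A)² = (-5 + 30)² = 25² = 625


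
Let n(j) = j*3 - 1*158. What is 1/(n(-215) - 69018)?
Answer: -1/69821 ≈ -1.4322e-5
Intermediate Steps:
n(j) = -158 + 3*j (n(j) = 3*j - 158 = -158 + 3*j)
1/(n(-215) - 69018) = 1/((-158 + 3*(-215)) - 69018) = 1/((-158 - 645) - 69018) = 1/(-803 - 69018) = 1/(-69821) = -1/69821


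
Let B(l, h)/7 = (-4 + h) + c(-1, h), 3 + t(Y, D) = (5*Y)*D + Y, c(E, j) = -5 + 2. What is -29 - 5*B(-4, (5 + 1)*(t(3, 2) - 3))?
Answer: -5454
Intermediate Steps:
c(E, j) = -3
t(Y, D) = -3 + Y + 5*D*Y (t(Y, D) = -3 + ((5*Y)*D + Y) = -3 + (5*D*Y + Y) = -3 + (Y + 5*D*Y) = -3 + Y + 5*D*Y)
B(l, h) = -49 + 7*h (B(l, h) = 7*((-4 + h) - 3) = 7*(-7 + h) = -49 + 7*h)
-29 - 5*B(-4, (5 + 1)*(t(3, 2) - 3)) = -29 - 5*(-49 + 7*((5 + 1)*((-3 + 3 + 5*2*3) - 3))) = -29 - 5*(-49 + 7*(6*((-3 + 3 + 30) - 3))) = -29 - 5*(-49 + 7*(6*(30 - 3))) = -29 - 5*(-49 + 7*(6*27)) = -29 - 5*(-49 + 7*162) = -29 - 5*(-49 + 1134) = -29 - 5*1085 = -29 - 5425 = -5454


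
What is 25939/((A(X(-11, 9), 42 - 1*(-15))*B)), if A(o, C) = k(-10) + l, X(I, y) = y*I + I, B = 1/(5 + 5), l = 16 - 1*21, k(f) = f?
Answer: -51878/3 ≈ -17293.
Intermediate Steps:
l = -5 (l = 16 - 21 = -5)
B = ⅒ (B = 1/10 = ⅒ ≈ 0.10000)
X(I, y) = I + I*y (X(I, y) = I*y + I = I + I*y)
A(o, C) = -15 (A(o, C) = -10 - 5 = -15)
25939/((A(X(-11, 9), 42 - 1*(-15))*B)) = 25939/((-15*⅒)) = 25939/(-3/2) = 25939*(-⅔) = -51878/3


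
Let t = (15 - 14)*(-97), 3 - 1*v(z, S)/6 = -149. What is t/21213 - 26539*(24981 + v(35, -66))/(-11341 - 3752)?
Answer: 539889908690/11858067 ≈ 45529.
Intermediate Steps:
v(z, S) = 912 (v(z, S) = 18 - 6*(-149) = 18 + 894 = 912)
t = -97 (t = 1*(-97) = -97)
t/21213 - 26539*(24981 + v(35, -66))/(-11341 - 3752) = -97/21213 - 26539*(24981 + 912)/(-11341 - 3752) = -97*1/21213 - 26539/((-15093/25893)) = -97/21213 - 26539/((-15093*1/25893)) = -97/21213 - 26539/(-559/959) = -97/21213 - 26539*(-959/559) = -97/21213 + 25450901/559 = 539889908690/11858067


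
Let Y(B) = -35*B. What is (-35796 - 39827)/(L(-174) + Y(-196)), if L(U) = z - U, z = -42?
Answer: -75623/6992 ≈ -10.816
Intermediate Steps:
L(U) = -42 - U
(-35796 - 39827)/(L(-174) + Y(-196)) = (-35796 - 39827)/((-42 - 1*(-174)) - 35*(-196)) = -75623/((-42 + 174) + 6860) = -75623/(132 + 6860) = -75623/6992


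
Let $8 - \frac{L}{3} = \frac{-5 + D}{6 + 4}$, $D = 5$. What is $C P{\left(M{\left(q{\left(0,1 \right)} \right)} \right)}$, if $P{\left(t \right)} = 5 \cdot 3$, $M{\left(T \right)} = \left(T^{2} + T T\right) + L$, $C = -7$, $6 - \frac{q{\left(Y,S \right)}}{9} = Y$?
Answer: $-105$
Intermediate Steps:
$q{\left(Y,S \right)} = 54 - 9 Y$
$L = 24$ ($L = 24 - 3 \frac{-5 + 5}{6 + 4} = 24 - 3 \cdot \frac{0}{10} = 24 - 3 \cdot 0 \cdot \frac{1}{10} = 24 - 0 = 24 + 0 = 24$)
$M{\left(T \right)} = 24 + 2 T^{2}$ ($M{\left(T \right)} = \left(T^{2} + T T\right) + 24 = \left(T^{2} + T^{2}\right) + 24 = 2 T^{2} + 24 = 24 + 2 T^{2}$)
$P{\left(t \right)} = 15$
$C P{\left(M{\left(q{\left(0,1 \right)} \right)} \right)} = \left(-7\right) 15 = -105$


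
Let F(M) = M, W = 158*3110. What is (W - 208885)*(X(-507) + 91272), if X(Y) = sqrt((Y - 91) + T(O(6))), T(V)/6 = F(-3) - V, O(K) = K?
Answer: 25783883640 + 564990*I*sqrt(163) ≈ 2.5784e+10 + 7.2133e+6*I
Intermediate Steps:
W = 491380
T(V) = -18 - 6*V (T(V) = 6*(-3 - V) = -18 - 6*V)
X(Y) = sqrt(-145 + Y) (X(Y) = sqrt((Y - 91) + (-18 - 6*6)) = sqrt((-91 + Y) + (-18 - 36)) = sqrt((-91 + Y) - 54) = sqrt(-145 + Y))
(W - 208885)*(X(-507) + 91272) = (491380 - 208885)*(sqrt(-145 - 507) + 91272) = 282495*(sqrt(-652) + 91272) = 282495*(2*I*sqrt(163) + 91272) = 282495*(91272 + 2*I*sqrt(163)) = 25783883640 + 564990*I*sqrt(163)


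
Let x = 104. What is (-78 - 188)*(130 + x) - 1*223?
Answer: -62467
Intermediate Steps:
(-78 - 188)*(130 + x) - 1*223 = (-78 - 188)*(130 + 104) - 1*223 = -266*234 - 223 = -62244 - 223 = -62467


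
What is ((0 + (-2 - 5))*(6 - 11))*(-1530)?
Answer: -53550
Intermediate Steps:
((0 + (-2 - 5))*(6 - 11))*(-1530) = ((0 - 7)*(-5))*(-1530) = -7*(-5)*(-1530) = 35*(-1530) = -53550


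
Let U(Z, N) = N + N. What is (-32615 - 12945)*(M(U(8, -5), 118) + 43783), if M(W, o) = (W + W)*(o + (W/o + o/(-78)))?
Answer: -4345870127080/2301 ≈ -1.8887e+9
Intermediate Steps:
U(Z, N) = 2*N
M(W, o) = 2*W*(77*o/78 + W/o) (M(W, o) = (2*W)*(o + (W/o + o*(-1/78))) = (2*W)*(o + (W/o - o/78)) = (2*W)*(o + (-o/78 + W/o)) = (2*W)*(77*o/78 + W/o) = 2*W*(77*o/78 + W/o))
(-32615 - 12945)*(M(U(8, -5), 118) + 43783) = (-32615 - 12945)*((1/39)*(2*(-5))*(77*118**2 + 78*(2*(-5)))/118 + 43783) = -45560*((1/39)*(-10)*(1/118)*(77*13924 + 78*(-10)) + 43783) = -45560*((1/39)*(-10)*(1/118)*(1072148 - 780) + 43783) = -45560*((1/39)*(-10)*(1/118)*1071368 + 43783) = -45560*(-5356840/2301 + 43783) = -45560*95387843/2301 = -4345870127080/2301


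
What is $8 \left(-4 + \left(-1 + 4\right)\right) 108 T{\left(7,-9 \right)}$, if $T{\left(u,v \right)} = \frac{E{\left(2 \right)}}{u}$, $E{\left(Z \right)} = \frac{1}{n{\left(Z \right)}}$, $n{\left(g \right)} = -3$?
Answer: $\frac{288}{7} \approx 41.143$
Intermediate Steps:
$E{\left(Z \right)} = - \frac{1}{3}$ ($E{\left(Z \right)} = \frac{1}{-3} = - \frac{1}{3}$)
$T{\left(u,v \right)} = - \frac{1}{3 u}$
$8 \left(-4 + \left(-1 + 4\right)\right) 108 T{\left(7,-9 \right)} = 8 \left(-4 + \left(-1 + 4\right)\right) 108 \left(- \frac{1}{3 \cdot 7}\right) = 8 \left(-4 + 3\right) 108 \left(\left(- \frac{1}{3}\right) \frac{1}{7}\right) = 8 \left(-1\right) 108 \left(- \frac{1}{21}\right) = \left(-8\right) 108 \left(- \frac{1}{21}\right) = \left(-864\right) \left(- \frac{1}{21}\right) = \frac{288}{7}$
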